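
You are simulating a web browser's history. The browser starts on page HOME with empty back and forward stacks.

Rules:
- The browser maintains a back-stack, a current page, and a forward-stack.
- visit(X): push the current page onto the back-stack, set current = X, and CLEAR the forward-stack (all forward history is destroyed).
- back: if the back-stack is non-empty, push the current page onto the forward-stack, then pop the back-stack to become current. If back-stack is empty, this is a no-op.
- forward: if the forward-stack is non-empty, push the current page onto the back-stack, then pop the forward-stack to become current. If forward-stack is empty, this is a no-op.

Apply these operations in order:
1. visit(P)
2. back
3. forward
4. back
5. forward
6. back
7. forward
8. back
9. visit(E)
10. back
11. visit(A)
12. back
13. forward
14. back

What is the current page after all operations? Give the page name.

After 1 (visit(P)): cur=P back=1 fwd=0
After 2 (back): cur=HOME back=0 fwd=1
After 3 (forward): cur=P back=1 fwd=0
After 4 (back): cur=HOME back=0 fwd=1
After 5 (forward): cur=P back=1 fwd=0
After 6 (back): cur=HOME back=0 fwd=1
After 7 (forward): cur=P back=1 fwd=0
After 8 (back): cur=HOME back=0 fwd=1
After 9 (visit(E)): cur=E back=1 fwd=0
After 10 (back): cur=HOME back=0 fwd=1
After 11 (visit(A)): cur=A back=1 fwd=0
After 12 (back): cur=HOME back=0 fwd=1
After 13 (forward): cur=A back=1 fwd=0
After 14 (back): cur=HOME back=0 fwd=1

Answer: HOME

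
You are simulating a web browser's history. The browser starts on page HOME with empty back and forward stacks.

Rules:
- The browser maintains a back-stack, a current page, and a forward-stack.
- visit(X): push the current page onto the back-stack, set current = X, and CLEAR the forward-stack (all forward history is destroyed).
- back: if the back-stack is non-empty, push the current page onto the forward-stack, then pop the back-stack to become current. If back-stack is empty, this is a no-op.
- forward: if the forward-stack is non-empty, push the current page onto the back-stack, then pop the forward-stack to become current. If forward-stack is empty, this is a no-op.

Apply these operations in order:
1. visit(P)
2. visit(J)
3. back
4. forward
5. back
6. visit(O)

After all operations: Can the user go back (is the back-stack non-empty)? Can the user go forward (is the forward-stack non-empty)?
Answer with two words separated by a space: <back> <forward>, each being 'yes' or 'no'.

Answer: yes no

Derivation:
After 1 (visit(P)): cur=P back=1 fwd=0
After 2 (visit(J)): cur=J back=2 fwd=0
After 3 (back): cur=P back=1 fwd=1
After 4 (forward): cur=J back=2 fwd=0
After 5 (back): cur=P back=1 fwd=1
After 6 (visit(O)): cur=O back=2 fwd=0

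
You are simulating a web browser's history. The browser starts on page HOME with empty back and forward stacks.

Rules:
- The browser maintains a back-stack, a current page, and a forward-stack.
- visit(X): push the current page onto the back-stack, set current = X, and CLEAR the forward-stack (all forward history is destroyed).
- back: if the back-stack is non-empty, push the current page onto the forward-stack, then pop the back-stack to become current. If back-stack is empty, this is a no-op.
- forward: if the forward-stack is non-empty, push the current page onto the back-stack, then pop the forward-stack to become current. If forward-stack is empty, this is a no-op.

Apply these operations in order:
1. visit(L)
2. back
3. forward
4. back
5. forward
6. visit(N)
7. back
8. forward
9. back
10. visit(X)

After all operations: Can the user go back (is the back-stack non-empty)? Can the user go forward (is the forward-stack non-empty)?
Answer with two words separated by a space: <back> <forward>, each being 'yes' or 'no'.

Answer: yes no

Derivation:
After 1 (visit(L)): cur=L back=1 fwd=0
After 2 (back): cur=HOME back=0 fwd=1
After 3 (forward): cur=L back=1 fwd=0
After 4 (back): cur=HOME back=0 fwd=1
After 5 (forward): cur=L back=1 fwd=0
After 6 (visit(N)): cur=N back=2 fwd=0
After 7 (back): cur=L back=1 fwd=1
After 8 (forward): cur=N back=2 fwd=0
After 9 (back): cur=L back=1 fwd=1
After 10 (visit(X)): cur=X back=2 fwd=0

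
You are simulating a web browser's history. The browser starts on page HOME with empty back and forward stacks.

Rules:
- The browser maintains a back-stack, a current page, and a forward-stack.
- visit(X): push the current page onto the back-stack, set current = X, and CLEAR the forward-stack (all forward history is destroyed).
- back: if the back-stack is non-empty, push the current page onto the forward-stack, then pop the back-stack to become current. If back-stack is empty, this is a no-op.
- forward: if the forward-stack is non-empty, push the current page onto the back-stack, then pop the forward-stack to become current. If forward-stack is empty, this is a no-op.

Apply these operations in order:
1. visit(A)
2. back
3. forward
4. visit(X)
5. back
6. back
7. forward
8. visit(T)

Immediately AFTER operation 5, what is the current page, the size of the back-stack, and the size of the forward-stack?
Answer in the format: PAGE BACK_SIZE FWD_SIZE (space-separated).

After 1 (visit(A)): cur=A back=1 fwd=0
After 2 (back): cur=HOME back=0 fwd=1
After 3 (forward): cur=A back=1 fwd=0
After 4 (visit(X)): cur=X back=2 fwd=0
After 5 (back): cur=A back=1 fwd=1

A 1 1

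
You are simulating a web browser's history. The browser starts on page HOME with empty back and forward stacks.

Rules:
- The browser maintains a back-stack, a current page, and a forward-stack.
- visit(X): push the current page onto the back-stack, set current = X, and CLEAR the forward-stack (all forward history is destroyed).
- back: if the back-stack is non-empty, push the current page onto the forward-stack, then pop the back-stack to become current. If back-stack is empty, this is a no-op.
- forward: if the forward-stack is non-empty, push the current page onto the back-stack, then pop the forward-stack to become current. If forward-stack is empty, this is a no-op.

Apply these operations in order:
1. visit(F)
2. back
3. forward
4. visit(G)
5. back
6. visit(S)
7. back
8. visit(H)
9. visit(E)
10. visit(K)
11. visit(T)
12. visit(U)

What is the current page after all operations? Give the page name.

Answer: U

Derivation:
After 1 (visit(F)): cur=F back=1 fwd=0
After 2 (back): cur=HOME back=0 fwd=1
After 3 (forward): cur=F back=1 fwd=0
After 4 (visit(G)): cur=G back=2 fwd=0
After 5 (back): cur=F back=1 fwd=1
After 6 (visit(S)): cur=S back=2 fwd=0
After 7 (back): cur=F back=1 fwd=1
After 8 (visit(H)): cur=H back=2 fwd=0
After 9 (visit(E)): cur=E back=3 fwd=0
After 10 (visit(K)): cur=K back=4 fwd=0
After 11 (visit(T)): cur=T back=5 fwd=0
After 12 (visit(U)): cur=U back=6 fwd=0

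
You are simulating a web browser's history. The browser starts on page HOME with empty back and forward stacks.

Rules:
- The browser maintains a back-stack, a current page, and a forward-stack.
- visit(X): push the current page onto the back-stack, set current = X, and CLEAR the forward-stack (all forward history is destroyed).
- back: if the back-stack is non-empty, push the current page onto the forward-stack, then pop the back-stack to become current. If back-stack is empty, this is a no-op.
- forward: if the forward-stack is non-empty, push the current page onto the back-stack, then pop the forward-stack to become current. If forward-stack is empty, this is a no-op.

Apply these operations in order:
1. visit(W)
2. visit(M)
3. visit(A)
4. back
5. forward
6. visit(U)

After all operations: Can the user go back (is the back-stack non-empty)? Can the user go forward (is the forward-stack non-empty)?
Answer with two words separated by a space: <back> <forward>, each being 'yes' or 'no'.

After 1 (visit(W)): cur=W back=1 fwd=0
After 2 (visit(M)): cur=M back=2 fwd=0
After 3 (visit(A)): cur=A back=3 fwd=0
After 4 (back): cur=M back=2 fwd=1
After 5 (forward): cur=A back=3 fwd=0
After 6 (visit(U)): cur=U back=4 fwd=0

Answer: yes no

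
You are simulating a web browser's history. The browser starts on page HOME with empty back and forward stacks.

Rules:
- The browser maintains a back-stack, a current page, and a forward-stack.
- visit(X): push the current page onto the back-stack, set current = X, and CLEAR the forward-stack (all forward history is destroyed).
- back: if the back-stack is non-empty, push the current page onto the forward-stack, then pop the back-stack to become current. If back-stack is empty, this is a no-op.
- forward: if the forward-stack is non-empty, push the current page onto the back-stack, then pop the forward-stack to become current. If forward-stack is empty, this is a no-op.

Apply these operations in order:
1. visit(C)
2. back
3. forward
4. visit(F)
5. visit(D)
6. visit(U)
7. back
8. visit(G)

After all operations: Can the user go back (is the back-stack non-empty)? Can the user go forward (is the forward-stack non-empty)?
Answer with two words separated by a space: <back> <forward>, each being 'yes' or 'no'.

Answer: yes no

Derivation:
After 1 (visit(C)): cur=C back=1 fwd=0
After 2 (back): cur=HOME back=0 fwd=1
After 3 (forward): cur=C back=1 fwd=0
After 4 (visit(F)): cur=F back=2 fwd=0
After 5 (visit(D)): cur=D back=3 fwd=0
After 6 (visit(U)): cur=U back=4 fwd=0
After 7 (back): cur=D back=3 fwd=1
After 8 (visit(G)): cur=G back=4 fwd=0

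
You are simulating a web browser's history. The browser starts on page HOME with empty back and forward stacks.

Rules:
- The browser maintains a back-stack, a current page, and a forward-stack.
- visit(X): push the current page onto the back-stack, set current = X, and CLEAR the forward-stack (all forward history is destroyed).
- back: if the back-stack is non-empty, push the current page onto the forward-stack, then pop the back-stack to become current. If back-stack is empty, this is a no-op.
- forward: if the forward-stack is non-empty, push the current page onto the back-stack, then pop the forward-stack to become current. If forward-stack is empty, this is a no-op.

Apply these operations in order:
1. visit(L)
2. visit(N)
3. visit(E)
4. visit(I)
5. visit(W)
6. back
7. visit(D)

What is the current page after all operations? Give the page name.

Answer: D

Derivation:
After 1 (visit(L)): cur=L back=1 fwd=0
After 2 (visit(N)): cur=N back=2 fwd=0
After 3 (visit(E)): cur=E back=3 fwd=0
After 4 (visit(I)): cur=I back=4 fwd=0
After 5 (visit(W)): cur=W back=5 fwd=0
After 6 (back): cur=I back=4 fwd=1
After 7 (visit(D)): cur=D back=5 fwd=0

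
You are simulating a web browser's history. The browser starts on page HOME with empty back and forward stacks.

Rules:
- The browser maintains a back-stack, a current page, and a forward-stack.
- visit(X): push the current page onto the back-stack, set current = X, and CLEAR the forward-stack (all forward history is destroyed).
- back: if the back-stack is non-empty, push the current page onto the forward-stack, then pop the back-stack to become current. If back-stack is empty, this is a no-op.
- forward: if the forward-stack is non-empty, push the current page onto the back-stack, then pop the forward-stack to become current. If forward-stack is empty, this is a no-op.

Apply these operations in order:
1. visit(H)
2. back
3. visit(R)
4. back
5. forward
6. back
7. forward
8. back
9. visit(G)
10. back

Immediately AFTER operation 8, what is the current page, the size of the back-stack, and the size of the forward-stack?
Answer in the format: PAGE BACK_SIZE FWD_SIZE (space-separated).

After 1 (visit(H)): cur=H back=1 fwd=0
After 2 (back): cur=HOME back=0 fwd=1
After 3 (visit(R)): cur=R back=1 fwd=0
After 4 (back): cur=HOME back=0 fwd=1
After 5 (forward): cur=R back=1 fwd=0
After 6 (back): cur=HOME back=0 fwd=1
After 7 (forward): cur=R back=1 fwd=0
After 8 (back): cur=HOME back=0 fwd=1

HOME 0 1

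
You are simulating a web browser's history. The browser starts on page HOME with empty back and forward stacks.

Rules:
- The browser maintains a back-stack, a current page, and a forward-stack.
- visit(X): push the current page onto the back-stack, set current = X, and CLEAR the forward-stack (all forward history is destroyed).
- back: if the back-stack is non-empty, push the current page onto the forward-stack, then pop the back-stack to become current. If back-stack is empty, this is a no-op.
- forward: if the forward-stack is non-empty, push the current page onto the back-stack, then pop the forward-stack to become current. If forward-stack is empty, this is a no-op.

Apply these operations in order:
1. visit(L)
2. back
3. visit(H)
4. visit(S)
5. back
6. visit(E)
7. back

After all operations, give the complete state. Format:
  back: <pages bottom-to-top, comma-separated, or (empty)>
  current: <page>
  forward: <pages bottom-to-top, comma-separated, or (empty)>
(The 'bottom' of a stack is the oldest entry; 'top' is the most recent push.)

After 1 (visit(L)): cur=L back=1 fwd=0
After 2 (back): cur=HOME back=0 fwd=1
After 3 (visit(H)): cur=H back=1 fwd=0
After 4 (visit(S)): cur=S back=2 fwd=0
After 5 (back): cur=H back=1 fwd=1
After 6 (visit(E)): cur=E back=2 fwd=0
After 7 (back): cur=H back=1 fwd=1

Answer: back: HOME
current: H
forward: E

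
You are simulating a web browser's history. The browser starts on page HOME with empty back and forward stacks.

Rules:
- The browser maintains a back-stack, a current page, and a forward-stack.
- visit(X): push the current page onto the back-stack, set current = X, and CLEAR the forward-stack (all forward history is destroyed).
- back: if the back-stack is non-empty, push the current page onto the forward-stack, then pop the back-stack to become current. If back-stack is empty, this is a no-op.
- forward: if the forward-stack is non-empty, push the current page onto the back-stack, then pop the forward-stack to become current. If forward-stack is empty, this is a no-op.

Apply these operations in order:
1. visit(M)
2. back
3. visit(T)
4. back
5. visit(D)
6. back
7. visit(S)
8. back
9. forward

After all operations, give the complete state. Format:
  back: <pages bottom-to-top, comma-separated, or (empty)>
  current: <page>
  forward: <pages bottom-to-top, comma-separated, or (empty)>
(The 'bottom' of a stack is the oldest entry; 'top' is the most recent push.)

After 1 (visit(M)): cur=M back=1 fwd=0
After 2 (back): cur=HOME back=0 fwd=1
After 3 (visit(T)): cur=T back=1 fwd=0
After 4 (back): cur=HOME back=0 fwd=1
After 5 (visit(D)): cur=D back=1 fwd=0
After 6 (back): cur=HOME back=0 fwd=1
After 7 (visit(S)): cur=S back=1 fwd=0
After 8 (back): cur=HOME back=0 fwd=1
After 9 (forward): cur=S back=1 fwd=0

Answer: back: HOME
current: S
forward: (empty)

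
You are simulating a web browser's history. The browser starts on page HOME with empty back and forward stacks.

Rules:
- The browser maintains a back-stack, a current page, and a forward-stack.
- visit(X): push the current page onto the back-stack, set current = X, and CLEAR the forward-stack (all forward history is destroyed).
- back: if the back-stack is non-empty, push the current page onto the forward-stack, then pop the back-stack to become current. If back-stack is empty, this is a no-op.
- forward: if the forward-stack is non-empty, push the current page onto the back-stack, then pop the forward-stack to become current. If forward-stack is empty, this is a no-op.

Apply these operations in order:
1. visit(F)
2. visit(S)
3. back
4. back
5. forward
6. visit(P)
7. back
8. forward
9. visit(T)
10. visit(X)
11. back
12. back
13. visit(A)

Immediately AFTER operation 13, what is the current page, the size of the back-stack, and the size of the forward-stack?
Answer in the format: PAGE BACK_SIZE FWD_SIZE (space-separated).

After 1 (visit(F)): cur=F back=1 fwd=0
After 2 (visit(S)): cur=S back=2 fwd=0
After 3 (back): cur=F back=1 fwd=1
After 4 (back): cur=HOME back=0 fwd=2
After 5 (forward): cur=F back=1 fwd=1
After 6 (visit(P)): cur=P back=2 fwd=0
After 7 (back): cur=F back=1 fwd=1
After 8 (forward): cur=P back=2 fwd=0
After 9 (visit(T)): cur=T back=3 fwd=0
After 10 (visit(X)): cur=X back=4 fwd=0
After 11 (back): cur=T back=3 fwd=1
After 12 (back): cur=P back=2 fwd=2
After 13 (visit(A)): cur=A back=3 fwd=0

A 3 0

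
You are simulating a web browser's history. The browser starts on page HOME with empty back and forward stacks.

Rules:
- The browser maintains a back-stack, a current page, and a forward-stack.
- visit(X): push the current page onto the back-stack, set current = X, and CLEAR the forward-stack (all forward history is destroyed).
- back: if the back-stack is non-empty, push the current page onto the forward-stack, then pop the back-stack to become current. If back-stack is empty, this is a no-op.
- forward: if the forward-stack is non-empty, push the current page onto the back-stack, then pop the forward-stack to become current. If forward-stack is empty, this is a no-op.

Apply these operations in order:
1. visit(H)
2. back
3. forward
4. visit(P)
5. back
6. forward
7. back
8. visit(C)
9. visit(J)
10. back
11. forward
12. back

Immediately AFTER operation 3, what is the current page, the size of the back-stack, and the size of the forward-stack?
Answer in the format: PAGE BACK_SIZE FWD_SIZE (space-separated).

After 1 (visit(H)): cur=H back=1 fwd=0
After 2 (back): cur=HOME back=0 fwd=1
After 3 (forward): cur=H back=1 fwd=0

H 1 0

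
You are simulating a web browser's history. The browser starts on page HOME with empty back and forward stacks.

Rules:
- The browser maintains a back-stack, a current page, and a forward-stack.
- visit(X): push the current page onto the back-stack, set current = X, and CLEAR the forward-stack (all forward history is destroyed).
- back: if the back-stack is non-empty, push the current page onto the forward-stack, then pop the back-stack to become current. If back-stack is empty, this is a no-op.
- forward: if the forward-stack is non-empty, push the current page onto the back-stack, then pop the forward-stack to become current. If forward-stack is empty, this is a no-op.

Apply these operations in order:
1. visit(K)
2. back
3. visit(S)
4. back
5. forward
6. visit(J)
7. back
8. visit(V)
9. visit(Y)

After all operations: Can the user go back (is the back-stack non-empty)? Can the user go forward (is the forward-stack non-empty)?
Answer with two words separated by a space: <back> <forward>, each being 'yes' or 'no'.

After 1 (visit(K)): cur=K back=1 fwd=0
After 2 (back): cur=HOME back=0 fwd=1
After 3 (visit(S)): cur=S back=1 fwd=0
After 4 (back): cur=HOME back=0 fwd=1
After 5 (forward): cur=S back=1 fwd=0
After 6 (visit(J)): cur=J back=2 fwd=0
After 7 (back): cur=S back=1 fwd=1
After 8 (visit(V)): cur=V back=2 fwd=0
After 9 (visit(Y)): cur=Y back=3 fwd=0

Answer: yes no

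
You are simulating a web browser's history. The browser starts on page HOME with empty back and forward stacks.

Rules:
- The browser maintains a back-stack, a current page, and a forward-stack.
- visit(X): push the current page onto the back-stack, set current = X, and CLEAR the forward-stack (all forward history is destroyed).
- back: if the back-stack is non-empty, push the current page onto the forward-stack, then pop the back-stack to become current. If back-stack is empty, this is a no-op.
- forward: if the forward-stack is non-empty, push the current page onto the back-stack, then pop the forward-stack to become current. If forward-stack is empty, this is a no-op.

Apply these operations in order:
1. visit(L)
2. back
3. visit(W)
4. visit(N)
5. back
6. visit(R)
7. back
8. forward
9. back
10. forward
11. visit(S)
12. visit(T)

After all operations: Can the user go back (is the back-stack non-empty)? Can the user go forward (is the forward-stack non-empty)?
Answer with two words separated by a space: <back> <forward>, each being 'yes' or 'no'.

After 1 (visit(L)): cur=L back=1 fwd=0
After 2 (back): cur=HOME back=0 fwd=1
After 3 (visit(W)): cur=W back=1 fwd=0
After 4 (visit(N)): cur=N back=2 fwd=0
After 5 (back): cur=W back=1 fwd=1
After 6 (visit(R)): cur=R back=2 fwd=0
After 7 (back): cur=W back=1 fwd=1
After 8 (forward): cur=R back=2 fwd=0
After 9 (back): cur=W back=1 fwd=1
After 10 (forward): cur=R back=2 fwd=0
After 11 (visit(S)): cur=S back=3 fwd=0
After 12 (visit(T)): cur=T back=4 fwd=0

Answer: yes no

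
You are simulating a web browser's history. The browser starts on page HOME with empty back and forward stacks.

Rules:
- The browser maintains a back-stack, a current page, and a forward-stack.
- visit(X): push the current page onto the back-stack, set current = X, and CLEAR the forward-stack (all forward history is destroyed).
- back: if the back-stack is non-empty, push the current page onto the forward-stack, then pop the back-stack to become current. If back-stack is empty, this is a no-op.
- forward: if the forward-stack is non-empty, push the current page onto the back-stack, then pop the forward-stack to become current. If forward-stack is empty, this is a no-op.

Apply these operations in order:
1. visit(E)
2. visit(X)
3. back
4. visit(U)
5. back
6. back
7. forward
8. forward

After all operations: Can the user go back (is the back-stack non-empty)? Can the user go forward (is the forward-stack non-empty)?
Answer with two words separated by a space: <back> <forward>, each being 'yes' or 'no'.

Answer: yes no

Derivation:
After 1 (visit(E)): cur=E back=1 fwd=0
After 2 (visit(X)): cur=X back=2 fwd=0
After 3 (back): cur=E back=1 fwd=1
After 4 (visit(U)): cur=U back=2 fwd=0
After 5 (back): cur=E back=1 fwd=1
After 6 (back): cur=HOME back=0 fwd=2
After 7 (forward): cur=E back=1 fwd=1
After 8 (forward): cur=U back=2 fwd=0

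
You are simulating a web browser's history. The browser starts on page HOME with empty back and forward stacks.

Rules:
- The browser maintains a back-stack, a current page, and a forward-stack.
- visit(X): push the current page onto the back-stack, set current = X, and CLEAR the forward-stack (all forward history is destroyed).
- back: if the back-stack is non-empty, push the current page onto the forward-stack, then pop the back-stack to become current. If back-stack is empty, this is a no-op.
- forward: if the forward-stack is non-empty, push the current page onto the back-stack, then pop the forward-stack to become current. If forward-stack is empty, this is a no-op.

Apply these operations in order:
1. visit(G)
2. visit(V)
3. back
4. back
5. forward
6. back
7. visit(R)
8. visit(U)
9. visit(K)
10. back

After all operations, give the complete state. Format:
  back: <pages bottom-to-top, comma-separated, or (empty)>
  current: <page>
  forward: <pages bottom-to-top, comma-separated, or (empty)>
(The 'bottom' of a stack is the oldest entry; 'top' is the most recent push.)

After 1 (visit(G)): cur=G back=1 fwd=0
After 2 (visit(V)): cur=V back=2 fwd=0
After 3 (back): cur=G back=1 fwd=1
After 4 (back): cur=HOME back=0 fwd=2
After 5 (forward): cur=G back=1 fwd=1
After 6 (back): cur=HOME back=0 fwd=2
After 7 (visit(R)): cur=R back=1 fwd=0
After 8 (visit(U)): cur=U back=2 fwd=0
After 9 (visit(K)): cur=K back=3 fwd=0
After 10 (back): cur=U back=2 fwd=1

Answer: back: HOME,R
current: U
forward: K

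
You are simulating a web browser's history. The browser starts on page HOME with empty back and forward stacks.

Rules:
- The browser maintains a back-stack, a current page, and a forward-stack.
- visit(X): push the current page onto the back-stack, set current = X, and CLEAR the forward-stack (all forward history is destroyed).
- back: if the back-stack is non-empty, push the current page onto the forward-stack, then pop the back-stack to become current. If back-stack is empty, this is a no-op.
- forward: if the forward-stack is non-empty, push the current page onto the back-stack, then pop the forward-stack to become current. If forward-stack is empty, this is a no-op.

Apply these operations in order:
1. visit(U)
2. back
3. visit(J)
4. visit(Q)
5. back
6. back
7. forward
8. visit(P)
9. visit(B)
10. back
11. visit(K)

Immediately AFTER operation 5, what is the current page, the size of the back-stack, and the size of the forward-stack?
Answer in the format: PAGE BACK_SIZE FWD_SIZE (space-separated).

After 1 (visit(U)): cur=U back=1 fwd=0
After 2 (back): cur=HOME back=0 fwd=1
After 3 (visit(J)): cur=J back=1 fwd=0
After 4 (visit(Q)): cur=Q back=2 fwd=0
After 5 (back): cur=J back=1 fwd=1

J 1 1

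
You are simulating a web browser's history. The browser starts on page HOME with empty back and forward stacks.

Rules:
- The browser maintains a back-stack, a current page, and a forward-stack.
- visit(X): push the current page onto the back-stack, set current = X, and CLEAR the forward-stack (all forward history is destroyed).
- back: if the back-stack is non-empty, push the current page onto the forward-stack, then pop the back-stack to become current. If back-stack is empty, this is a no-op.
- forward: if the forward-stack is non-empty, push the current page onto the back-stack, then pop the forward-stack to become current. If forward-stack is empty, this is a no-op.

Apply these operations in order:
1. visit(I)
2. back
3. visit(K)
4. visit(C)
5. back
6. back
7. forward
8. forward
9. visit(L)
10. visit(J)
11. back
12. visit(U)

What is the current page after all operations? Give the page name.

Answer: U

Derivation:
After 1 (visit(I)): cur=I back=1 fwd=0
After 2 (back): cur=HOME back=0 fwd=1
After 3 (visit(K)): cur=K back=1 fwd=0
After 4 (visit(C)): cur=C back=2 fwd=0
After 5 (back): cur=K back=1 fwd=1
After 6 (back): cur=HOME back=0 fwd=2
After 7 (forward): cur=K back=1 fwd=1
After 8 (forward): cur=C back=2 fwd=0
After 9 (visit(L)): cur=L back=3 fwd=0
After 10 (visit(J)): cur=J back=4 fwd=0
After 11 (back): cur=L back=3 fwd=1
After 12 (visit(U)): cur=U back=4 fwd=0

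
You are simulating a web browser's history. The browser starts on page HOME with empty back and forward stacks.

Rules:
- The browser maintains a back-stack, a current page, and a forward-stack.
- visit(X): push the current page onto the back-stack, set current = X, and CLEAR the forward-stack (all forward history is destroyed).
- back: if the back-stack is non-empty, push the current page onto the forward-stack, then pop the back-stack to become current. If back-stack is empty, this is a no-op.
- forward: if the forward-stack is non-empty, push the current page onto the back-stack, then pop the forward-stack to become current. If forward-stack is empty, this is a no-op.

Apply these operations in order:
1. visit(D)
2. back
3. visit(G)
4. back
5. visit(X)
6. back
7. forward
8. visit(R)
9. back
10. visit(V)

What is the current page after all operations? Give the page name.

Answer: V

Derivation:
After 1 (visit(D)): cur=D back=1 fwd=0
After 2 (back): cur=HOME back=0 fwd=1
After 3 (visit(G)): cur=G back=1 fwd=0
After 4 (back): cur=HOME back=0 fwd=1
After 5 (visit(X)): cur=X back=1 fwd=0
After 6 (back): cur=HOME back=0 fwd=1
After 7 (forward): cur=X back=1 fwd=0
After 8 (visit(R)): cur=R back=2 fwd=0
After 9 (back): cur=X back=1 fwd=1
After 10 (visit(V)): cur=V back=2 fwd=0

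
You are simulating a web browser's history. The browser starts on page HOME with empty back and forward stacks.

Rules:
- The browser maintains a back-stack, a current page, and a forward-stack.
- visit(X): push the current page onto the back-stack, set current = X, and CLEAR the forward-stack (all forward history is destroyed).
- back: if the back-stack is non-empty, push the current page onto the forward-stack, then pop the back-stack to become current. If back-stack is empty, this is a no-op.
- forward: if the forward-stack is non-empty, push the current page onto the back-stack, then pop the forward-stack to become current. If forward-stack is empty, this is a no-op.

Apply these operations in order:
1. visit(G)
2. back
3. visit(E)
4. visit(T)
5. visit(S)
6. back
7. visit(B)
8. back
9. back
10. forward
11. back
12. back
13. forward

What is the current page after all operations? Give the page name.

After 1 (visit(G)): cur=G back=1 fwd=0
After 2 (back): cur=HOME back=0 fwd=1
After 3 (visit(E)): cur=E back=1 fwd=0
After 4 (visit(T)): cur=T back=2 fwd=0
After 5 (visit(S)): cur=S back=3 fwd=0
After 6 (back): cur=T back=2 fwd=1
After 7 (visit(B)): cur=B back=3 fwd=0
After 8 (back): cur=T back=2 fwd=1
After 9 (back): cur=E back=1 fwd=2
After 10 (forward): cur=T back=2 fwd=1
After 11 (back): cur=E back=1 fwd=2
After 12 (back): cur=HOME back=0 fwd=3
After 13 (forward): cur=E back=1 fwd=2

Answer: E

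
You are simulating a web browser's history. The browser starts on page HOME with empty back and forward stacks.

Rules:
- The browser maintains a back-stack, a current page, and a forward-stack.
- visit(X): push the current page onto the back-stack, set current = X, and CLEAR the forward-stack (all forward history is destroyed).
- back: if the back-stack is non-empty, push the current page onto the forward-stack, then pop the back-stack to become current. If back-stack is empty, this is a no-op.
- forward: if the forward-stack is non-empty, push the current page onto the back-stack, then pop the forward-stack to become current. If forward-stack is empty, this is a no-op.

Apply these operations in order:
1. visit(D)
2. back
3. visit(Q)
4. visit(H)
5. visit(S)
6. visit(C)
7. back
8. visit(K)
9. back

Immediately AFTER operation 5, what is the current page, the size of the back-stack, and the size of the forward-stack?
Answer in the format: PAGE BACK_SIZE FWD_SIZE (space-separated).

After 1 (visit(D)): cur=D back=1 fwd=0
After 2 (back): cur=HOME back=0 fwd=1
After 3 (visit(Q)): cur=Q back=1 fwd=0
After 4 (visit(H)): cur=H back=2 fwd=0
After 5 (visit(S)): cur=S back=3 fwd=0

S 3 0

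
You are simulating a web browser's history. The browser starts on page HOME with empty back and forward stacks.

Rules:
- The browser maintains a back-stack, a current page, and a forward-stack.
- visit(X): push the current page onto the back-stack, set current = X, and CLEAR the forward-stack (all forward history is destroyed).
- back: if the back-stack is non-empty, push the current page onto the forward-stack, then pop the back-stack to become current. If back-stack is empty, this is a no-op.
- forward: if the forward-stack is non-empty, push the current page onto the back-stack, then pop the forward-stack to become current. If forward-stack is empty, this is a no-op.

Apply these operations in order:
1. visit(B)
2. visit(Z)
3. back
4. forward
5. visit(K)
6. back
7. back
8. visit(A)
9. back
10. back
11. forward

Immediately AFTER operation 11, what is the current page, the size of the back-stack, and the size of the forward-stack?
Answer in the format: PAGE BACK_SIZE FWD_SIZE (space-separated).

After 1 (visit(B)): cur=B back=1 fwd=0
After 2 (visit(Z)): cur=Z back=2 fwd=0
After 3 (back): cur=B back=1 fwd=1
After 4 (forward): cur=Z back=2 fwd=0
After 5 (visit(K)): cur=K back=3 fwd=0
After 6 (back): cur=Z back=2 fwd=1
After 7 (back): cur=B back=1 fwd=2
After 8 (visit(A)): cur=A back=2 fwd=0
After 9 (back): cur=B back=1 fwd=1
After 10 (back): cur=HOME back=0 fwd=2
After 11 (forward): cur=B back=1 fwd=1

B 1 1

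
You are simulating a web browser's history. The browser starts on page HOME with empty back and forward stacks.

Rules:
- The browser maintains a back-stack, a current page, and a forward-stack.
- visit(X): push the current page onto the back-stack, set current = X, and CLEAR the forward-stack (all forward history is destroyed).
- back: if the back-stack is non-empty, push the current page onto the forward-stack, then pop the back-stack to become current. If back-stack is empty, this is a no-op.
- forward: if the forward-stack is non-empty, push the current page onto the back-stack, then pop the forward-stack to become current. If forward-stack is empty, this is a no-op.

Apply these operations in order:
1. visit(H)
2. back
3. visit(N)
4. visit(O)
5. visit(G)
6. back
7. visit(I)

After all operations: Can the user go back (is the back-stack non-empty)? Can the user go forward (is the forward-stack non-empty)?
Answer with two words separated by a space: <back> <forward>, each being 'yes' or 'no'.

Answer: yes no

Derivation:
After 1 (visit(H)): cur=H back=1 fwd=0
After 2 (back): cur=HOME back=0 fwd=1
After 3 (visit(N)): cur=N back=1 fwd=0
After 4 (visit(O)): cur=O back=2 fwd=0
After 5 (visit(G)): cur=G back=3 fwd=0
After 6 (back): cur=O back=2 fwd=1
After 7 (visit(I)): cur=I back=3 fwd=0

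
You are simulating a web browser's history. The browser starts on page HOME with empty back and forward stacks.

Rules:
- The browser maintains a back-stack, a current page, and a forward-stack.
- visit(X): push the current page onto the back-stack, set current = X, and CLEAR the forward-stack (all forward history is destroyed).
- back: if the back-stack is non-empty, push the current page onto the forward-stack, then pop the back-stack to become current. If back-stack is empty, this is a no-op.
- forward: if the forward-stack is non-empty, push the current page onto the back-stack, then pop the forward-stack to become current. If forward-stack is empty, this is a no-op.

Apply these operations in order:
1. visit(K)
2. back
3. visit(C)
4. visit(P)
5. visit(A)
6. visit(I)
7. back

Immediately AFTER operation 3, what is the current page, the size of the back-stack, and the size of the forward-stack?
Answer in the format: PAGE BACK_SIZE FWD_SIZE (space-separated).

After 1 (visit(K)): cur=K back=1 fwd=0
After 2 (back): cur=HOME back=0 fwd=1
After 3 (visit(C)): cur=C back=1 fwd=0

C 1 0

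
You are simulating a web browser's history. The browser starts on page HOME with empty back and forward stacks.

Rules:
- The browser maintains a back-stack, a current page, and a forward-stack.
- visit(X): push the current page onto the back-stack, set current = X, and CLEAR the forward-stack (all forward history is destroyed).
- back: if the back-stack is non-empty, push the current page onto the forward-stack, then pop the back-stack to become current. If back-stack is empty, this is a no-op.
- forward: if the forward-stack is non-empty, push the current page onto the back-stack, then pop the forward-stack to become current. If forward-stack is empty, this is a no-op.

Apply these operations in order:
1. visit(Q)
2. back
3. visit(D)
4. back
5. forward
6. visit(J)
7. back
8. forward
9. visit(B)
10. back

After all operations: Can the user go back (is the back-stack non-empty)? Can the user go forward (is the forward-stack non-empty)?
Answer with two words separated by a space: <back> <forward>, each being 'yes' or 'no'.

After 1 (visit(Q)): cur=Q back=1 fwd=0
After 2 (back): cur=HOME back=0 fwd=1
After 3 (visit(D)): cur=D back=1 fwd=0
After 4 (back): cur=HOME back=0 fwd=1
After 5 (forward): cur=D back=1 fwd=0
After 6 (visit(J)): cur=J back=2 fwd=0
After 7 (back): cur=D back=1 fwd=1
After 8 (forward): cur=J back=2 fwd=0
After 9 (visit(B)): cur=B back=3 fwd=0
After 10 (back): cur=J back=2 fwd=1

Answer: yes yes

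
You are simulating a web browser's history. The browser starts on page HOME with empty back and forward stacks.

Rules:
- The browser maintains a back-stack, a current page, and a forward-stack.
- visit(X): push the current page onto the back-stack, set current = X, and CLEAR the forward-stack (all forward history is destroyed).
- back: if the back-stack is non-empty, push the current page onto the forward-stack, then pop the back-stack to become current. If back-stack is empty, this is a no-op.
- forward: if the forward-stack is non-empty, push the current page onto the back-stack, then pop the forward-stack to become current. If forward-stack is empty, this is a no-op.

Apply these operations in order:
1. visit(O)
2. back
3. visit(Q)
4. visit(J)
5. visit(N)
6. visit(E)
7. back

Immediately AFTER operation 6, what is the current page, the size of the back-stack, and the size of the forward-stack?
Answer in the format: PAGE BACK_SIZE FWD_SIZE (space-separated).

After 1 (visit(O)): cur=O back=1 fwd=0
After 2 (back): cur=HOME back=0 fwd=1
After 3 (visit(Q)): cur=Q back=1 fwd=0
After 4 (visit(J)): cur=J back=2 fwd=0
After 5 (visit(N)): cur=N back=3 fwd=0
After 6 (visit(E)): cur=E back=4 fwd=0

E 4 0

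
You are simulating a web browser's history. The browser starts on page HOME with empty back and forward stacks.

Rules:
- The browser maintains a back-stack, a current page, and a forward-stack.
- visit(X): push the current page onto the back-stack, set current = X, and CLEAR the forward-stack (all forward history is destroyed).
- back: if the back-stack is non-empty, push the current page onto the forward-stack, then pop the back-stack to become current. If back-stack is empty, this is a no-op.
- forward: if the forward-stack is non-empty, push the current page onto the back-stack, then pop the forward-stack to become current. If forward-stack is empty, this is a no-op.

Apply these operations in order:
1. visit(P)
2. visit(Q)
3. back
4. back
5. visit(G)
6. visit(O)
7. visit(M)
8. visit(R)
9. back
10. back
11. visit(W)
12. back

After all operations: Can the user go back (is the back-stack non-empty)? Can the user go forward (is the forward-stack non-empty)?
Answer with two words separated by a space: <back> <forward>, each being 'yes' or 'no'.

After 1 (visit(P)): cur=P back=1 fwd=0
After 2 (visit(Q)): cur=Q back=2 fwd=0
After 3 (back): cur=P back=1 fwd=1
After 4 (back): cur=HOME back=0 fwd=2
After 5 (visit(G)): cur=G back=1 fwd=0
After 6 (visit(O)): cur=O back=2 fwd=0
After 7 (visit(M)): cur=M back=3 fwd=0
After 8 (visit(R)): cur=R back=4 fwd=0
After 9 (back): cur=M back=3 fwd=1
After 10 (back): cur=O back=2 fwd=2
After 11 (visit(W)): cur=W back=3 fwd=0
After 12 (back): cur=O back=2 fwd=1

Answer: yes yes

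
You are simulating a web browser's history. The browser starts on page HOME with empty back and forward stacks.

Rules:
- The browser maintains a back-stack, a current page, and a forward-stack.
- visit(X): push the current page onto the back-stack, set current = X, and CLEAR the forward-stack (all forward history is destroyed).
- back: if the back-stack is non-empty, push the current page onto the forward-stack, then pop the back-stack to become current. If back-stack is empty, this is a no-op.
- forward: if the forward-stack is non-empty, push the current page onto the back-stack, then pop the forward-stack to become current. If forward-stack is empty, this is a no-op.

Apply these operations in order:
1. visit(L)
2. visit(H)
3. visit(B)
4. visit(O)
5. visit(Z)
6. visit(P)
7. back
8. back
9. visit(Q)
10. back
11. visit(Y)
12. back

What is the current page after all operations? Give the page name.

After 1 (visit(L)): cur=L back=1 fwd=0
After 2 (visit(H)): cur=H back=2 fwd=0
After 3 (visit(B)): cur=B back=3 fwd=0
After 4 (visit(O)): cur=O back=4 fwd=0
After 5 (visit(Z)): cur=Z back=5 fwd=0
After 6 (visit(P)): cur=P back=6 fwd=0
After 7 (back): cur=Z back=5 fwd=1
After 8 (back): cur=O back=4 fwd=2
After 9 (visit(Q)): cur=Q back=5 fwd=0
After 10 (back): cur=O back=4 fwd=1
After 11 (visit(Y)): cur=Y back=5 fwd=0
After 12 (back): cur=O back=4 fwd=1

Answer: O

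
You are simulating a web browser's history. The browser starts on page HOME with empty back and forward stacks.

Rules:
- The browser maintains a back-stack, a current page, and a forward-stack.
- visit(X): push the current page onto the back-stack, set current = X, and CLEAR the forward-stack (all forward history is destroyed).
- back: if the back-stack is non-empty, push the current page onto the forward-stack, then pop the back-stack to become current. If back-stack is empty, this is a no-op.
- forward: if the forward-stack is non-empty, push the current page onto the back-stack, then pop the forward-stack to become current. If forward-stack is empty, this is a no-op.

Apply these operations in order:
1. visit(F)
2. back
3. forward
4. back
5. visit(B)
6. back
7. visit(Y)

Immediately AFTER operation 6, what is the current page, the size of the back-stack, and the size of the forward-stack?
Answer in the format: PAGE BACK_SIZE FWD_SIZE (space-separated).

After 1 (visit(F)): cur=F back=1 fwd=0
After 2 (back): cur=HOME back=0 fwd=1
After 3 (forward): cur=F back=1 fwd=0
After 4 (back): cur=HOME back=0 fwd=1
After 5 (visit(B)): cur=B back=1 fwd=0
After 6 (back): cur=HOME back=0 fwd=1

HOME 0 1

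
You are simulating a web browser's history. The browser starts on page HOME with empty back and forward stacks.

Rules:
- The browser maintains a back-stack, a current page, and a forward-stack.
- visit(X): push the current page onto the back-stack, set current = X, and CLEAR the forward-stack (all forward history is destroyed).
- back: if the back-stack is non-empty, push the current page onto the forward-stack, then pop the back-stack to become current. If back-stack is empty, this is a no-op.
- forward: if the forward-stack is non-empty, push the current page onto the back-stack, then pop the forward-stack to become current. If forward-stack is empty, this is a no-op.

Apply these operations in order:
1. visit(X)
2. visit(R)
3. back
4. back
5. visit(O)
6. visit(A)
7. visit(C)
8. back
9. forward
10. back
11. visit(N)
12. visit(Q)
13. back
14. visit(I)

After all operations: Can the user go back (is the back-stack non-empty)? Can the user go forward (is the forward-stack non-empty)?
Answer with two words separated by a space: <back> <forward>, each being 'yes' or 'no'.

Answer: yes no

Derivation:
After 1 (visit(X)): cur=X back=1 fwd=0
After 2 (visit(R)): cur=R back=2 fwd=0
After 3 (back): cur=X back=1 fwd=1
After 4 (back): cur=HOME back=0 fwd=2
After 5 (visit(O)): cur=O back=1 fwd=0
After 6 (visit(A)): cur=A back=2 fwd=0
After 7 (visit(C)): cur=C back=3 fwd=0
After 8 (back): cur=A back=2 fwd=1
After 9 (forward): cur=C back=3 fwd=0
After 10 (back): cur=A back=2 fwd=1
After 11 (visit(N)): cur=N back=3 fwd=0
After 12 (visit(Q)): cur=Q back=4 fwd=0
After 13 (back): cur=N back=3 fwd=1
After 14 (visit(I)): cur=I back=4 fwd=0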